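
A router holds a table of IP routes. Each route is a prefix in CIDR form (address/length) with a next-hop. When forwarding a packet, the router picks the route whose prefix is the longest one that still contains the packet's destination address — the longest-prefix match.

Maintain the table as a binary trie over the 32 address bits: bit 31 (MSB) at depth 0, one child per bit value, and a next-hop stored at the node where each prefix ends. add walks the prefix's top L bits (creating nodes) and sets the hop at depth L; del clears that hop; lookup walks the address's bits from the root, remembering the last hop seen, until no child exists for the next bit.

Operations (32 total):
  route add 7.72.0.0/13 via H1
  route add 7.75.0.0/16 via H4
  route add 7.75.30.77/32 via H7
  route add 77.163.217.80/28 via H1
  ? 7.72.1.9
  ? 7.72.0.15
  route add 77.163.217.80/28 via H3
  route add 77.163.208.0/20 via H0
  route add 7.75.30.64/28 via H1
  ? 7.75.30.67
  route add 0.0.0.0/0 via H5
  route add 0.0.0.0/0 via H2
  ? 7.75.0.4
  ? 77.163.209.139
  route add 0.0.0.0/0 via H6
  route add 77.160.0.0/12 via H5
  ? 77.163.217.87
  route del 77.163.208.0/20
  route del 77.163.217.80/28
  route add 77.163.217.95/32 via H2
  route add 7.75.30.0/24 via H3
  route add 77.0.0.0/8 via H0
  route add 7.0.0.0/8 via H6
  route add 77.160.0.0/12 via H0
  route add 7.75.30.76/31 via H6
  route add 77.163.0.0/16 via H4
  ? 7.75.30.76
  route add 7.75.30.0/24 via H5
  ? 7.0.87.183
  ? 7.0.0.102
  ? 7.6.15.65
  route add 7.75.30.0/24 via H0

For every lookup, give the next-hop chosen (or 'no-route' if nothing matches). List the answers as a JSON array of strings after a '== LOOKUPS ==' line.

Process each operation:
  add 7.72.0.0/13 -> H1 at depth 13
  add 7.75.0.0/16 -> H4 at depth 16
  add 7.75.30.77/32 -> H7 at depth 32
  add 77.163.217.80/28 -> H1 at depth 28
  Q 7.72.1.9: descend 00000111010010 ; hops seen [H1] ; pick H1
  Q 7.72.0.15: descend 00000111010010 ; hops seen [H1] ; pick H1
  add 77.163.217.80/28 -> H3 at depth 28
  add 77.163.208.0/20 -> H0 at depth 20
  add 7.75.30.64/28 -> H1 at depth 28
  Q 7.75.30.67: descend 0000011101001011000111100100 ; hops seen [H1,H4,H1] ; pick H1
  add 0.0.0.0/0 -> H5 at depth 0
  add 0.0.0.0/0 -> H2 at depth 0
  Q 7.75.0.4: descend 0000011101001011000 ; hops seen [H2,H1,H4] ; pick H4
  Q 77.163.209.139: descend 01001101101000111101 ; hops seen [H2,H0] ; pick H0
  add 0.0.0.0/0 -> H6 at depth 0
  add 77.160.0.0/12 -> H5 at depth 12
  Q 77.163.217.87: descend 0100110110100011110110010101 ; hops seen [H6,H5,H0,H3] ; pick H3
  - 77.163.208.0/20 clear@20
  - 77.163.217.80/28 clear@28
  add 77.163.217.95/32 -> H2 at depth 32
  add 7.75.30.0/24 -> H3 at depth 24
  add 77.0.0.0/8 -> H0 at depth 8
  add 7.0.0.0/8 -> H6 at depth 8
  add 77.160.0.0/12 -> H0 at depth 12
  add 7.75.30.76/31 -> H6 at depth 31
  add 77.163.0.0/16 -> H4 at depth 16
  Q 7.75.30.76: descend 0000011101001011000111100100110 ; hops seen [H6,H6,H1,H4,H3,H1,H6] ; pick H6
  add 7.75.30.0/24 -> H5 at depth 24
  Q 7.0.87.183: descend 000001110 ; hops seen [H6,H6] ; pick H6
  Q 7.0.0.102: descend 000001110 ; hops seen [H6,H6] ; pick H6
  Q 7.6.15.65: descend 000001110 ; hops seen [H6,H6] ; pick H6
  add 7.75.30.0/24 -> H0 at depth 24

== LOOKUPS ==
["H1","H1","H1","H4","H0","H3","H6","H6","H6","H6"]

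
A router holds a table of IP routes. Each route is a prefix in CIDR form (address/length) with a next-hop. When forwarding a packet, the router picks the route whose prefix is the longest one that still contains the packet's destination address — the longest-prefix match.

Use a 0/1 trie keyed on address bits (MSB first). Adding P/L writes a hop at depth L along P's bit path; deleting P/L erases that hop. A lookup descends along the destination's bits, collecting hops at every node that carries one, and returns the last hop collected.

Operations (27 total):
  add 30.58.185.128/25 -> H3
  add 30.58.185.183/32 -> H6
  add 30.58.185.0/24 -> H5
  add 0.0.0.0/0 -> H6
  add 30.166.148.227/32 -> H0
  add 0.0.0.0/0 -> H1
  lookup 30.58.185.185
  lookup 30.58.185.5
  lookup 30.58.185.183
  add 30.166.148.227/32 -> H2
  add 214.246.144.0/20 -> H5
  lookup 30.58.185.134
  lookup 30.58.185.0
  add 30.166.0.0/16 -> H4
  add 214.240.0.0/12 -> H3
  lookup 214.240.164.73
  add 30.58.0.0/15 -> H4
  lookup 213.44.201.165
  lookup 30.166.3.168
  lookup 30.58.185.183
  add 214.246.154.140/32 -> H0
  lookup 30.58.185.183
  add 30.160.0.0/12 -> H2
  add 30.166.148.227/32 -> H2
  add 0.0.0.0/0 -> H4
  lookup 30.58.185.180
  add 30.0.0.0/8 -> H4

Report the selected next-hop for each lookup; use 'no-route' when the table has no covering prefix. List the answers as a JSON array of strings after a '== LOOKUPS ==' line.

Apply in order:
  + 30.58.185.128/25 (H3) depth=25
  + 30.58.185.183/32 (H6) depth=32
  + 30.58.185.0/24 (H5) depth=24
  + 0.0.0.0/0 (H6) depth=0
  + 30.166.148.227/32 (H0) depth=32
  + 0.0.0.0/0 (H1) depth=0
  ? 30.58.185.185  path d0:H1→d1:-→d2:-→d3:-→d4:-→d5:-→d6:-→d7:-→d8:-→d9:-→d10:-→d11:-→d12:-→d13:-→d14:-→d15:-→d16:-→d17:-→d18:-→d19:-→d20:-→d21:-→d22:-→d23:-→d24:H5→d25:H3→d26:-→d27:-→d28:-  best=H3
  ? 30.58.185.5  path d0:H1→d1:-→d2:-→d3:-→d4:-→d5:-→d6:-→d7:-→d8:-→d9:-→d10:-→d11:-→d12:-→d13:-→d14:-→d15:-→d16:-→d17:-→d18:-→d19:-→d20:-→d21:-→d22:-→d23:-→d24:H5  best=H5
  ? 30.58.185.183  path d0:H1→d1:-→d2:-→d3:-→d4:-→d5:-→d6:-→d7:-→d8:-→d9:-→d10:-→d11:-→d12:-→d13:-→d14:-→d15:-→d16:-→d17:-→d18:-→d19:-→d20:-→d21:-→d22:-→d23:-→d24:H5→d25:H3→d26:-→d27:-→d28:-→d29:-→d30:-→d31:-→d32:H6  best=H6
  + 30.166.148.227/32 (H2) depth=32
  + 214.246.144.0/20 (H5) depth=20
  ? 30.58.185.134  path d0:H1→d1:-→d2:-→d3:-→d4:-→d5:-→d6:-→d7:-→d8:-→d9:-→d10:-→d11:-→d12:-→d13:-→d14:-→d15:-→d16:-→d17:-→d18:-→d19:-→d20:-→d21:-→d22:-→d23:-→d24:H5→d25:H3→d26:-  best=H3
  ? 30.58.185.0  path d0:H1→d1:-→d2:-→d3:-→d4:-→d5:-→d6:-→d7:-→d8:-→d9:-→d10:-→d11:-→d12:-→d13:-→d14:-→d15:-→d16:-→d17:-→d18:-→d19:-→d20:-→d21:-→d22:-→d23:-→d24:H5  best=H5
  + 30.166.0.0/16 (H4) depth=16
  + 214.240.0.0/12 (H3) depth=12
  ? 214.240.164.73  path d0:H1→d1:-→d2:-→d3:-→d4:-→d5:-→d6:-→d7:-→d8:-→d9:-→d10:-→d11:-→d12:H3→d13:-  best=H3
  + 30.58.0.0/15 (H4) depth=15
  ? 213.44.201.165  path d0:H1→d1:-→d2:-→d3:-→d4:-→d5:-→d6:-  best=H1
  ? 30.166.3.168  path d0:H1→d1:-→d2:-→d3:-→d4:-→d5:-→d6:-→d7:-→d8:-→d9:-→d10:-→d11:-→d12:-→d13:-→d14:-→d15:-→d16:H4  best=H4
  ? 30.58.185.183  path d0:H1→d1:-→d2:-→d3:-→d4:-→d5:-→d6:-→d7:-→d8:-→d9:-→d10:-→d11:-→d12:-→d13:-→d14:-→d15:H4→d16:-→d17:-→d18:-→d19:-→d20:-→d21:-→d22:-→d23:-→d24:H5→d25:H3→d26:-→d27:-→d28:-→d29:-→d30:-→d31:-→d32:H6  best=H6
  + 214.246.154.140/32 (H0) depth=32
  ? 30.58.185.183  path d0:H1→d1:-→d2:-→d3:-→d4:-→d5:-→d6:-→d7:-→d8:-→d9:-→d10:-→d11:-→d12:-→d13:-→d14:-→d15:H4→d16:-→d17:-→d18:-→d19:-→d20:-→d21:-→d22:-→d23:-→d24:H5→d25:H3→d26:-→d27:-→d28:-→d29:-→d30:-→d31:-→d32:H6  best=H6
  + 30.160.0.0/12 (H2) depth=12
  + 30.166.148.227/32 (H2) depth=32
  + 0.0.0.0/0 (H4) depth=0
  ? 30.58.185.180  path d0:H4→d1:-→d2:-→d3:-→d4:-→d5:-→d6:-→d7:-→d8:-→d9:-→d10:-→d11:-→d12:-→d13:-→d14:-→d15:H4→d16:-→d17:-→d18:-→d19:-→d20:-→d21:-→d22:-→d23:-→d24:H5→d25:H3→d26:-→d27:-→d28:-→d29:-→d30:-  best=H3
  + 30.0.0.0/8 (H4) depth=8

== LOOKUPS ==
["H3","H5","H6","H3","H5","H3","H1","H4","H6","H6","H3"]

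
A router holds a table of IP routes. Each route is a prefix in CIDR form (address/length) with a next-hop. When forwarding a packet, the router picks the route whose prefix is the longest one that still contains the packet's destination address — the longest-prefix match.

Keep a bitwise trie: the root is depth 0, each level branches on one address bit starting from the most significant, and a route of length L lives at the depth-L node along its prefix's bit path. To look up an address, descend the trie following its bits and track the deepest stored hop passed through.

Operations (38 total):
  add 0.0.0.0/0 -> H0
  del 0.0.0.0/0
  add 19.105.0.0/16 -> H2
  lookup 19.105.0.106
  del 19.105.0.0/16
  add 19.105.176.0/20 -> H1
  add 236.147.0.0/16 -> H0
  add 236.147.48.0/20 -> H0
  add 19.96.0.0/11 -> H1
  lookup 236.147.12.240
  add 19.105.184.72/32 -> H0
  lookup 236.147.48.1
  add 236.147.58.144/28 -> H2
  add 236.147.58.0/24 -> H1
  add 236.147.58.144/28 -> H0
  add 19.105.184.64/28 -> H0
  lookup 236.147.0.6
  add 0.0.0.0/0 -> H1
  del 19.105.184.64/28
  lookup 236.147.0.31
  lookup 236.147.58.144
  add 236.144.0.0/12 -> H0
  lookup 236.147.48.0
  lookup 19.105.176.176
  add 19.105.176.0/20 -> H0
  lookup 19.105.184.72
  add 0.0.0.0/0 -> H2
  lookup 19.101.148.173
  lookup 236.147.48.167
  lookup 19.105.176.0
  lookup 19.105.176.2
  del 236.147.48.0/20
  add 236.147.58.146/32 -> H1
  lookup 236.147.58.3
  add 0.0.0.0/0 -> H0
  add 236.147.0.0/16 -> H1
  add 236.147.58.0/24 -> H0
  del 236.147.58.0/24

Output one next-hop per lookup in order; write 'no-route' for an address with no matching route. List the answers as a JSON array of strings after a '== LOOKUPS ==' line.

Trace:
  add 0.0.0.0/0 -> H0 at depth 0
  del 0.0.0.0/0 (clear depth 0)
  add 19.105.0.0/16 -> H2 at depth 16
  lookup 19.105.0.106: bits 0001001101101001 walk d0:-→d1:-→d2:-→d3:-→d4:-→d5:-→d6:-→d7:-→d8:-→d9:-→d10:-→d11:-→d12:-→d13:-→d14:-→d15:-→d16:H2 -> H2
  del 19.105.0.0/16 (clear depth 16)
  add 19.105.176.0/20 -> H1 at depth 20
  add 236.147.0.0/16 -> H0 at depth 16
  add 236.147.48.0/20 -> H0 at depth 20
  add 19.96.0.0/11 -> H1 at depth 11
  lookup 236.147.12.240: bits 111011001001001100 walk d0:-→d1:-→d2:-→d3:-→d4:-→d5:-→d6:-→d7:-→d8:-→d9:-→d10:-→d11:-→d12:-→d13:-→d14:-→d15:-→d16:H0→d17:-→d18:- -> H0
  add 19.105.184.72/32 -> H0 at depth 32
  lookup 236.147.48.1: bits 11101100100100110011 walk d0:-→d1:-→d2:-→d3:-→d4:-→d5:-→d6:-→d7:-→d8:-→d9:-→d10:-→d11:-→d12:-→d13:-→d14:-→d15:-→d16:H0→d17:-→d18:-→d19:-→d20:H0 -> H0
  add 236.147.58.144/28 -> H2 at depth 28
  add 236.147.58.0/24 -> H1 at depth 24
  add 236.147.58.144/28 -> H0 at depth 28
  add 19.105.184.64/28 -> H0 at depth 28
  lookup 236.147.0.6: bits 111011001001001100 walk d0:-→d1:-→d2:-→d3:-→d4:-→d5:-→d6:-→d7:-→d8:-→d9:-→d10:-→d11:-→d12:-→d13:-→d14:-→d15:-→d16:H0→d17:-→d18:- -> H0
  add 0.0.0.0/0 -> H1 at depth 0
  del 19.105.184.64/28 (clear depth 28)
  lookup 236.147.0.31: bits 111011001001001100 walk d0:H1→d1:-→d2:-→d3:-→d4:-→d5:-→d6:-→d7:-→d8:-→d9:-→d10:-→d11:-→d12:-→d13:-→d14:-→d15:-→d16:H0→d17:-→d18:- -> H0
  lookup 236.147.58.144: bits 1110110010010011001110101001 walk d0:H1→d1:-→d2:-→d3:-→d4:-→d5:-→d6:-→d7:-→d8:-→d9:-→d10:-→d11:-→d12:-→d13:-→d14:-→d15:-→d16:H0→d17:-→d18:-→d19:-→d20:H0→d21:-→d22:-→d23:-→d24:H1→d25:-→d26:-→d27:-→d28:H0 -> H0
  add 236.144.0.0/12 -> H0 at depth 12
  lookup 236.147.48.0: bits 11101100100100110011 walk d0:H1→d1:-→d2:-→d3:-→d4:-→d5:-→d6:-→d7:-→d8:-→d9:-→d10:-→d11:-→d12:H0→d13:-→d14:-→d15:-→d16:H0→d17:-→d18:-→d19:-→d20:H0 -> H0
  lookup 19.105.176.176: bits 00010011011010011011 walk d0:H1→d1:-→d2:-→d3:-→d4:-→d5:-→d6:-→d7:-→d8:-→d9:-→d10:-→d11:H1→d12:-→d13:-→d14:-→d15:-→d16:-→d17:-→d18:-→d19:-→d20:H1 -> H1
  add 19.105.176.0/20 -> H0 at depth 20
  lookup 19.105.184.72: bits 00010011011010011011100001001000 walk d0:H1→d1:-→d2:-→d3:-→d4:-→d5:-→d6:-→d7:-→d8:-→d9:-→d10:-→d11:H1→d12:-→d13:-→d14:-→d15:-→d16:-→d17:-→d18:-→d19:-→d20:H0→d21:-→d22:-→d23:-→d24:-→d25:-→d26:-→d27:-→d28:-→d29:-→d30:-→d31:-→d32:H0 -> H0
  add 0.0.0.0/0 -> H2 at depth 0
  lookup 19.101.148.173: bits 000100110110 walk d0:H2→d1:-→d2:-→d3:-→d4:-→d5:-→d6:-→d7:-→d8:-→d9:-→d10:-→d11:H1→d12:- -> H1
  lookup 236.147.48.167: bits 11101100100100110011 walk d0:H2→d1:-→d2:-→d3:-→d4:-→d5:-→d6:-→d7:-→d8:-→d9:-→d10:-→d11:-→d12:H0→d13:-→d14:-→d15:-→d16:H0→d17:-→d18:-→d19:-→d20:H0 -> H0
  lookup 19.105.176.0: bits 00010011011010011011 walk d0:H2→d1:-→d2:-→d3:-→d4:-→d5:-→d6:-→d7:-→d8:-→d9:-→d10:-→d11:H1→d12:-→d13:-→d14:-→d15:-→d16:-→d17:-→d18:-→d19:-→d20:H0 -> H0
  lookup 19.105.176.2: bits 00010011011010011011 walk d0:H2→d1:-→d2:-→d3:-→d4:-→d5:-→d6:-→d7:-→d8:-→d9:-→d10:-→d11:H1→d12:-→d13:-→d14:-→d15:-→d16:-→d17:-→d18:-→d19:-→d20:H0 -> H0
  del 236.147.48.0/20 (clear depth 20)
  add 236.147.58.146/32 -> H1 at depth 32
  lookup 236.147.58.3: bits 111011001001001100111010 walk d0:H2→d1:-→d2:-→d3:-→d4:-→d5:-→d6:-→d7:-→d8:-→d9:-→d10:-→d11:-→d12:H0→d13:-→d14:-→d15:-→d16:H0→d17:-→d18:-→d19:-→d20:-→d21:-→d22:-→d23:-→d24:H1 -> H1
  add 0.0.0.0/0 -> H0 at depth 0
  add 236.147.0.0/16 -> H1 at depth 16
  add 236.147.58.0/24 -> H0 at depth 24
  del 236.147.58.0/24 (clear depth 24)

== LOOKUPS ==
["H2","H0","H0","H0","H0","H0","H0","H1","H0","H1","H0","H0","H0","H1"]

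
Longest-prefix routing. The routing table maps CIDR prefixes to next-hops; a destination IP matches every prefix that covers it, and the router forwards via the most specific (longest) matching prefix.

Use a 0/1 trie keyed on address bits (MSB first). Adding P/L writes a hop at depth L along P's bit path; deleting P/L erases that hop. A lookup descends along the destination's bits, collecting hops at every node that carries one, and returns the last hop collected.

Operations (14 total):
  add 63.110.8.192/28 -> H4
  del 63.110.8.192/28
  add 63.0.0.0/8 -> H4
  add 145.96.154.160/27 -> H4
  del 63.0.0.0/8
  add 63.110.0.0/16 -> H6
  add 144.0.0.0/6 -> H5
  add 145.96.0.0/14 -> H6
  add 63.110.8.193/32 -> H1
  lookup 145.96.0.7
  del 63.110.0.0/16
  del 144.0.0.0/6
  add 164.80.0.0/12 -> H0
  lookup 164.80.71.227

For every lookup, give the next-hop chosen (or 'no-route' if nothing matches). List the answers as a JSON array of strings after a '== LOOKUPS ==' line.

Apply in order:
  add 63.110.8.192/28 -> H4 at depth 28
  del 63.110.8.192/28 (clear depth 28)
  add 63.0.0.0/8 -> H4 at depth 8
  add 145.96.154.160/27 -> H4 at depth 27
  del 63.0.0.0/8 (clear depth 8)
  add 63.110.0.0/16 -> H6 at depth 16
  add 144.0.0.0/6 -> H5 at depth 6
  add 145.96.0.0/14 -> H6 at depth 14
  add 63.110.8.193/32 -> H1 at depth 32
  lookup 145.96.0.7: bits 1001000101100000 walk d0:-→d1:-→d2:-→d3:-→d4:-→d5:-→d6:H5→d7:-→d8:-→d9:-→d10:-→d11:-→d12:-→d13:-→d14:H6→d15:-→d16:- -> H6
  del 63.110.0.0/16 (clear depth 16)
  del 144.0.0.0/6 (clear depth 6)
  add 164.80.0.0/12 -> H0 at depth 12
  lookup 164.80.71.227: bits 101001000101 walk d0:-→d1:-→d2:-→d3:-→d4:-→d5:-→d6:-→d7:-→d8:-→d9:-→d10:-→d11:-→d12:H0 -> H0

== LOOKUPS ==
["H6","H0"]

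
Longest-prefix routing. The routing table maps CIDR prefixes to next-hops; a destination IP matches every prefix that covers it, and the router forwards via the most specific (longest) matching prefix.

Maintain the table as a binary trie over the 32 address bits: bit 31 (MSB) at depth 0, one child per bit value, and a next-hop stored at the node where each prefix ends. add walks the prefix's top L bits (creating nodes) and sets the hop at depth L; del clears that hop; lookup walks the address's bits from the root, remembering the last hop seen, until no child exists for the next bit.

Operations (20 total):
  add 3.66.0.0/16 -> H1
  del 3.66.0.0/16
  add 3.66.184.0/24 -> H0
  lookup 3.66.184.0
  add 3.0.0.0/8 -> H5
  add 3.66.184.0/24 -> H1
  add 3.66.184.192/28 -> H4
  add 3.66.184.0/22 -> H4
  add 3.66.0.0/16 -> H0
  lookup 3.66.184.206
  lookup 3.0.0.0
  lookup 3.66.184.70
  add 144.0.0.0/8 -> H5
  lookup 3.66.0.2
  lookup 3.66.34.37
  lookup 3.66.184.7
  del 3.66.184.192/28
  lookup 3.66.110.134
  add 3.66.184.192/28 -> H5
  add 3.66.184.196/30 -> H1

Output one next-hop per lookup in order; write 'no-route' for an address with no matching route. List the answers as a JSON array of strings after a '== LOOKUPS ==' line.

Apply in order:
  + 3.66.0.0/16 (H1) depth=16
  - 3.66.0.0/16 clear@16
  + 3.66.184.0/24 (H0) depth=24
  ? 3.66.184.0  path d0:-→d1:-→d2:-→d3:-→d4:-→d5:-→d6:-→d7:-→d8:-→d9:-→d10:-→d11:-→d12:-→d13:-→d14:-→d15:-→d16:-→d17:-→d18:-→d19:-→d20:-→d21:-→d22:-→d23:-→d24:H0  best=H0
  + 3.0.0.0/8 (H5) depth=8
  + 3.66.184.0/24 (H1) depth=24
  + 3.66.184.192/28 (H4) depth=28
  + 3.66.184.0/22 (H4) depth=22
  + 3.66.0.0/16 (H0) depth=16
  ? 3.66.184.206  path d0:-→d1:-→d2:-→d3:-→d4:-→d5:-→d6:-→d7:-→d8:H5→d9:-→d10:-→d11:-→d12:-→d13:-→d14:-→d15:-→d16:H0→d17:-→d18:-→d19:-→d20:-→d21:-→d22:H4→d23:-→d24:H1→d25:-→d26:-→d27:-→d28:H4  best=H4
  ? 3.0.0.0  path d0:-→d1:-→d2:-→d3:-→d4:-→d5:-→d6:-→d7:-→d8:H5→d9:-  best=H5
  ? 3.66.184.70  path d0:-→d1:-→d2:-→d3:-→d4:-→d5:-→d6:-→d7:-→d8:H5→d9:-→d10:-→d11:-→d12:-→d13:-→d14:-→d15:-→d16:H0→d17:-→d18:-→d19:-→d20:-→d21:-→d22:H4→d23:-→d24:H1  best=H1
  + 144.0.0.0/8 (H5) depth=8
  ? 3.66.0.2  path d0:-→d1:-→d2:-→d3:-→d4:-→d5:-→d6:-→d7:-→d8:H5→d9:-→d10:-→d11:-→d12:-→d13:-→d14:-→d15:-→d16:H0  best=H0
  ? 3.66.34.37  path d0:-→d1:-→d2:-→d3:-→d4:-→d5:-→d6:-→d7:-→d8:H5→d9:-→d10:-→d11:-→d12:-→d13:-→d14:-→d15:-→d16:H0  best=H0
  ? 3.66.184.7  path d0:-→d1:-→d2:-→d3:-→d4:-→d5:-→d6:-→d7:-→d8:H5→d9:-→d10:-→d11:-→d12:-→d13:-→d14:-→d15:-→d16:H0→d17:-→d18:-→d19:-→d20:-→d21:-→d22:H4→d23:-→d24:H1  best=H1
  - 3.66.184.192/28 clear@28
  ? 3.66.110.134  path d0:-→d1:-→d2:-→d3:-→d4:-→d5:-→d6:-→d7:-→d8:H5→d9:-→d10:-→d11:-→d12:-→d13:-→d14:-→d15:-→d16:H0  best=H0
  + 3.66.184.192/28 (H5) depth=28
  + 3.66.184.196/30 (H1) depth=30

== LOOKUPS ==
["H0","H4","H5","H1","H0","H0","H1","H0"]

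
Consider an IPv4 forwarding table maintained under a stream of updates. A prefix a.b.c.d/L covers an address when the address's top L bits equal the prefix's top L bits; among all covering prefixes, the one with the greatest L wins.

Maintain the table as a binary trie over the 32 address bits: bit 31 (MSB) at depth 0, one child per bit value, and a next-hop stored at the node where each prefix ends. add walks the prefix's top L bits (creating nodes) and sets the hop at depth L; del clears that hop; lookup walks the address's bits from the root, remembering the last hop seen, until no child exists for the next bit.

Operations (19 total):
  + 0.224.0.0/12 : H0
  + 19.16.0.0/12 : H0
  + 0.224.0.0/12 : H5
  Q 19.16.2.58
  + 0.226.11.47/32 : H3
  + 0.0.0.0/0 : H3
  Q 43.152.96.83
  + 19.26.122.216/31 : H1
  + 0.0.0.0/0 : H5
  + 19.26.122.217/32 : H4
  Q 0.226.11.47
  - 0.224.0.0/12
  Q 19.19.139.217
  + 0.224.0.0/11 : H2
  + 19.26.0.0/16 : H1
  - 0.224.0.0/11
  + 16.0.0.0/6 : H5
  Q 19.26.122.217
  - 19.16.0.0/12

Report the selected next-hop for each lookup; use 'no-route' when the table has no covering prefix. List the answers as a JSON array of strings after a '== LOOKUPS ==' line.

Apply in order:
  + 0.224.0.0/12 (H0) depth=12
  + 19.16.0.0/12 (H0) depth=12
  + 0.224.0.0/12 (H5) depth=12
  ? 19.16.2.58  path d0:-→d1:-→d2:-→d3:-→d4:-→d5:-→d6:-→d7:-→d8:-→d9:-→d10:-→d11:-→d12:H0  best=H0
  + 0.226.11.47/32 (H3) depth=32
  + 0.0.0.0/0 (H3) depth=0
  ? 43.152.96.83  path d0:H3→d1:-→d2:-  best=H3
  + 19.26.122.216/31 (H1) depth=31
  + 0.0.0.0/0 (H5) depth=0
  + 19.26.122.217/32 (H4) depth=32
  ? 0.226.11.47  path d0:H5→d1:-→d2:-→d3:-→d4:-→d5:-→d6:-→d7:-→d8:-→d9:-→d10:-→d11:-→d12:H5→d13:-→d14:-→d15:-→d16:-→d17:-→d18:-→d19:-→d20:-→d21:-→d22:-→d23:-→d24:-→d25:-→d26:-→d27:-→d28:-→d29:-→d30:-→d31:-→d32:H3  best=H3
  - 0.224.0.0/12 clear@12
  ? 19.19.139.217  path d0:H5→d1:-→d2:-→d3:-→d4:-→d5:-→d6:-→d7:-→d8:-→d9:-→d10:-→d11:-→d12:H0  best=H0
  + 0.224.0.0/11 (H2) depth=11
  + 19.26.0.0/16 (H1) depth=16
  - 0.224.0.0/11 clear@11
  + 16.0.0.0/6 (H5) depth=6
  ? 19.26.122.217  path d0:H5→d1:-→d2:-→d3:-→d4:-→d5:-→d6:H5→d7:-→d8:-→d9:-→d10:-→d11:-→d12:H0→d13:-→d14:-→d15:-→d16:H1→d17:-→d18:-→d19:-→d20:-→d21:-→d22:-→d23:-→d24:-→d25:-→d26:-→d27:-→d28:-→d29:-→d30:-→d31:H1→d32:H4  best=H4
  - 19.16.0.0/12 clear@12

== LOOKUPS ==
["H0","H3","H3","H0","H4"]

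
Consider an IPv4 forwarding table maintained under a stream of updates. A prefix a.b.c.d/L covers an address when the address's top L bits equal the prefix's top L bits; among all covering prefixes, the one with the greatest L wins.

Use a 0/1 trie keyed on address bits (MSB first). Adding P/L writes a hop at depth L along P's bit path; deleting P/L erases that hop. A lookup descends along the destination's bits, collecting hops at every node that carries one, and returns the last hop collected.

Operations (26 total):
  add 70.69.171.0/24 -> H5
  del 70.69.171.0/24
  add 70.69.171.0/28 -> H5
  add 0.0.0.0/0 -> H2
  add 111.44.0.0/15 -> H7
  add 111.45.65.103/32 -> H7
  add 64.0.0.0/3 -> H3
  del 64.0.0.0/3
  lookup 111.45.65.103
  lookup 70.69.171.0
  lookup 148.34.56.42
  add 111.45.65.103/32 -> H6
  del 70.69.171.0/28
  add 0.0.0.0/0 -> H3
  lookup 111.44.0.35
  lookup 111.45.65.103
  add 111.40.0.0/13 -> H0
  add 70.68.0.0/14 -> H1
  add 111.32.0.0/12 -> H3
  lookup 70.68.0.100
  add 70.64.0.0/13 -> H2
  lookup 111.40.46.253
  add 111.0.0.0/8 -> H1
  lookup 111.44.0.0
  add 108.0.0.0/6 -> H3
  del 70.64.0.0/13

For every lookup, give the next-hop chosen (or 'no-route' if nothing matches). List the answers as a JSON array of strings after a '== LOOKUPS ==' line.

Apply in order:
  add 70.69.171.0/24 -> H5 at depth 24
  del 70.69.171.0/24 (clear depth 24)
  add 70.69.171.0/28 -> H5 at depth 28
  add 0.0.0.0/0 -> H2 at depth 0
  add 111.44.0.0/15 -> H7 at depth 15
  add 111.45.65.103/32 -> H7 at depth 32
  add 64.0.0.0/3 -> H3 at depth 3
  del 64.0.0.0/3 (clear depth 3)
  lookup 111.45.65.103: bits 01101111001011010100000101100111 walk d0:H2→d1:-→d2:-→d3:-→d4:-→d5:-→d6:-→d7:-→d8:-→d9:-→d10:-→d11:-→d12:-→d13:-→d14:-→d15:H7→d16:-→d17:-→d18:-→d19:-→d20:-→d21:-→d22:-→d23:-→d24:-→d25:-→d26:-→d27:-→d28:-→d29:-→d30:-→d31:-→d32:H7 -> H7
  lookup 70.69.171.0: bits 0100011001000101101010110000 walk d0:H2→d1:-→d2:-→d3:-→d4:-→d5:-→d6:-→d7:-→d8:-→d9:-→d10:-→d11:-→d12:-→d13:-→d14:-→d15:-→d16:-→d17:-→d18:-→d19:-→d20:-→d21:-→d22:-→d23:-→d24:-→d25:-→d26:-→d27:-→d28:H5 -> H5
  lookup 148.34.56.42: bits ε walk d0:H2 -> H2
  add 111.45.65.103/32 -> H6 at depth 32
  del 70.69.171.0/28 (clear depth 28)
  add 0.0.0.0/0 -> H3 at depth 0
  lookup 111.44.0.35: bits 011011110010110 walk d0:H3→d1:-→d2:-→d3:-→d4:-→d5:-→d6:-→d7:-→d8:-→d9:-→d10:-→d11:-→d12:-→d13:-→d14:-→d15:H7 -> H7
  lookup 111.45.65.103: bits 01101111001011010100000101100111 walk d0:H3→d1:-→d2:-→d3:-→d4:-→d5:-→d6:-→d7:-→d8:-→d9:-→d10:-→d11:-→d12:-→d13:-→d14:-→d15:H7→d16:-→d17:-→d18:-→d19:-→d20:-→d21:-→d22:-→d23:-→d24:-→d25:-→d26:-→d27:-→d28:-→d29:-→d30:-→d31:-→d32:H6 -> H6
  add 111.40.0.0/13 -> H0 at depth 13
  add 70.68.0.0/14 -> H1 at depth 14
  add 111.32.0.0/12 -> H3 at depth 12
  lookup 70.68.0.100: bits 010001100100010 walk d0:H3→d1:-→d2:-→d3:-→d4:-→d5:-→d6:-→d7:-→d8:-→d9:-→d10:-→d11:-→d12:-→d13:-→d14:H1→d15:- -> H1
  add 70.64.0.0/13 -> H2 at depth 13
  lookup 111.40.46.253: bits 0110111100101 walk d0:H3→d1:-→d2:-→d3:-→d4:-→d5:-→d6:-→d7:-→d8:-→d9:-→d10:-→d11:-→d12:H3→d13:H0 -> H0
  add 111.0.0.0/8 -> H1 at depth 8
  lookup 111.44.0.0: bits 011011110010110 walk d0:H3→d1:-→d2:-→d3:-→d4:-→d5:-→d6:-→d7:-→d8:H1→d9:-→d10:-→d11:-→d12:H3→d13:H0→d14:-→d15:H7 -> H7
  add 108.0.0.0/6 -> H3 at depth 6
  del 70.64.0.0/13 (clear depth 13)

== LOOKUPS ==
["H7","H5","H2","H7","H6","H1","H0","H7"]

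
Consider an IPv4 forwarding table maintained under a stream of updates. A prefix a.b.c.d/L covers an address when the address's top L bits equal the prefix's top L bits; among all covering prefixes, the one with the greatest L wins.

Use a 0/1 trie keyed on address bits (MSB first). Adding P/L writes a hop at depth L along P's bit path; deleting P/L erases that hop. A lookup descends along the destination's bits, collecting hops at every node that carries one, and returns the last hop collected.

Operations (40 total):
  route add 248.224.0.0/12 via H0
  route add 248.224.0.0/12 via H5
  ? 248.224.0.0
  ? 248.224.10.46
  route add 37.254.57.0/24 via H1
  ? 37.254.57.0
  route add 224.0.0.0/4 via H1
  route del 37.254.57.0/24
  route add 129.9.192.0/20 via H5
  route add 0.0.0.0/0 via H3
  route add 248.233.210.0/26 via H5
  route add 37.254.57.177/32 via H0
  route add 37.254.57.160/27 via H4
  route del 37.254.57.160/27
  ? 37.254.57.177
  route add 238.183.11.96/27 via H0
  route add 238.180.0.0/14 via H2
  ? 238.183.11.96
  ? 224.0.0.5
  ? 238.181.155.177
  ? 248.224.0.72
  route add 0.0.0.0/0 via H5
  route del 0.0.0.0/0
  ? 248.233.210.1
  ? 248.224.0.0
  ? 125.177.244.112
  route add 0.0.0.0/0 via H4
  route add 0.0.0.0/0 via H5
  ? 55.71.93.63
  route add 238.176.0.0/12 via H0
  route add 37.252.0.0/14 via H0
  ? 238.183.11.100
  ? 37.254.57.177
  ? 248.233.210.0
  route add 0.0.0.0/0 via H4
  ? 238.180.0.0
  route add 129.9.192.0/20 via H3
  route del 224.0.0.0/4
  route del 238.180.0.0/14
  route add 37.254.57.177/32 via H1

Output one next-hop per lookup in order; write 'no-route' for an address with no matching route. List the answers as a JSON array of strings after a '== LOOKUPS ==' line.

Trace:
  add 248.224.0.0/12 -> H0 at depth 12
  add 248.224.0.0/12 -> H5 at depth 12
  Q 248.224.0.0: descend 111110001110 ; hops seen [H5] ; pick H5
  Q 248.224.10.46: descend 111110001110 ; hops seen [H5] ; pick H5
  add 37.254.57.0/24 -> H1 at depth 24
  Q 37.254.57.0: descend 001001011111111000111001 ; hops seen [H1] ; pick H1
  add 224.0.0.0/4 -> H1 at depth 4
  - 37.254.57.0/24 clear@24
  add 129.9.192.0/20 -> H5 at depth 20
  add 0.0.0.0/0 -> H3 at depth 0
  add 248.233.210.0/26 -> H5 at depth 26
  add 37.254.57.177/32 -> H0 at depth 32
  add 37.254.57.160/27 -> H4 at depth 27
  - 37.254.57.160/27 clear@27
  Q 37.254.57.177: descend 00100101111111100011100110110001 ; hops seen [H3,H0] ; pick H0
  add 238.183.11.96/27 -> H0 at depth 27
  add 238.180.0.0/14 -> H2 at depth 14
  Q 238.183.11.96: descend 111011101011011100001011011 ; hops seen [H3,H1,H2,H0] ; pick H0
  Q 224.0.0.5: descend 1110 ; hops seen [H3,H1] ; pick H1
  Q 238.181.155.177: descend 11101110101101 ; hops seen [H3,H1,H2] ; pick H2
  Q 248.224.0.72: descend 111110001110 ; hops seen [H3,H5] ; pick H5
  add 0.0.0.0/0 -> H5 at depth 0
  - 0.0.0.0/0 clear@0
  Q 248.233.210.1: descend 11111000111010011101001000 ; hops seen [H5,H5] ; pick H5
  Q 248.224.0.0: descend 111110001110 ; hops seen [H5] ; pick H5
  Q 125.177.244.112: descend 0 ; hops seen [∅] ; pick no-route
  add 0.0.0.0/0 -> H4 at depth 0
  add 0.0.0.0/0 -> H5 at depth 0
  Q 55.71.93.63: descend 001 ; hops seen [H5] ; pick H5
  add 238.176.0.0/12 -> H0 at depth 12
  add 37.252.0.0/14 -> H0 at depth 14
  Q 238.183.11.100: descend 111011101011011100001011011 ; hops seen [H5,H1,H0,H2,H0] ; pick H0
  Q 37.254.57.177: descend 00100101111111100011100110110001 ; hops seen [H5,H0,H0] ; pick H0
  Q 248.233.210.0: descend 11111000111010011101001000 ; hops seen [H5,H5,H5] ; pick H5
  add 0.0.0.0/0 -> H4 at depth 0
  Q 238.180.0.0: descend 11101110101101 ; hops seen [H4,H1,H0,H2] ; pick H2
  add 129.9.192.0/20 -> H3 at depth 20
  - 224.0.0.0/4 clear@4
  - 238.180.0.0/14 clear@14
  add 37.254.57.177/32 -> H1 at depth 32

== LOOKUPS ==
["H5","H5","H1","H0","H0","H1","H2","H5","H5","H5","no-route","H5","H0","H0","H5","H2"]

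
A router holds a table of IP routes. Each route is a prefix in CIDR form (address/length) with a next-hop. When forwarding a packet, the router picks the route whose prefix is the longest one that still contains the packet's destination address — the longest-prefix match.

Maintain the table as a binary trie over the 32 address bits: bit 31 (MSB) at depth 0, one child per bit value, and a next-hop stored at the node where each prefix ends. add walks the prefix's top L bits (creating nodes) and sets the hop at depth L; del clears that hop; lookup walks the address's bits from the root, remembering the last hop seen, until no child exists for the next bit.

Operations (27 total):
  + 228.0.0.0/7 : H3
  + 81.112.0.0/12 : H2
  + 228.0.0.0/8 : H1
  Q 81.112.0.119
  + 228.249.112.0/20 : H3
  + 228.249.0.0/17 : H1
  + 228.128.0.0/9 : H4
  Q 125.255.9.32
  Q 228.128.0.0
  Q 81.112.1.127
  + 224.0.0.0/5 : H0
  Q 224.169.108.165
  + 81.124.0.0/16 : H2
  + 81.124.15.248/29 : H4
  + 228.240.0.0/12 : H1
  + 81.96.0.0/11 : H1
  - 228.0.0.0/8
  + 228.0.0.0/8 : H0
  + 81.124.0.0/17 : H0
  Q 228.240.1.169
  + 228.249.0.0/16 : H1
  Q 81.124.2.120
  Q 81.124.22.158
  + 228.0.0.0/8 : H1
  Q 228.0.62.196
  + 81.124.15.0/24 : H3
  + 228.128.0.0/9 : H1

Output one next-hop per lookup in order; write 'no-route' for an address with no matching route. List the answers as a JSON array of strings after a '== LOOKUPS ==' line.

Process each operation:
  add 228.0.0.0/7 -> H3 at depth 7
  add 81.112.0.0/12 -> H2 at depth 12
  add 228.0.0.0/8 -> H1 at depth 8
  Q 81.112.0.119: descend 010100010111 ; hops seen [H2] ; pick H2
  add 228.249.112.0/20 -> H3 at depth 20
  add 228.249.0.0/17 -> H1 at depth 17
  add 228.128.0.0/9 -> H4 at depth 9
  Q 125.255.9.32: descend 01 ; hops seen [∅] ; pick no-route
  Q 228.128.0.0: descend 111001001 ; hops seen [H3,H1,H4] ; pick H4
  Q 81.112.1.127: descend 010100010111 ; hops seen [H2] ; pick H2
  add 224.0.0.0/5 -> H0 at depth 5
  Q 224.169.108.165: descend 11100 ; hops seen [H0] ; pick H0
  add 81.124.0.0/16 -> H2 at depth 16
  add 81.124.15.248/29 -> H4 at depth 29
  add 228.240.0.0/12 -> H1 at depth 12
  add 81.96.0.0/11 -> H1 at depth 11
  - 228.0.0.0/8 clear@8
  add 228.0.0.0/8 -> H0 at depth 8
  add 81.124.0.0/17 -> H0 at depth 17
  Q 228.240.1.169: descend 111001001111 ; hops seen [H0,H3,H0,H4,H1] ; pick H1
  add 228.249.0.0/16 -> H1 at depth 16
  Q 81.124.2.120: descend 01010001011111000000 ; hops seen [H1,H2,H2,H0] ; pick H0
  Q 81.124.22.158: descend 0101000101111100000 ; hops seen [H1,H2,H2,H0] ; pick H0
  add 228.0.0.0/8 -> H1 at depth 8
  Q 228.0.62.196: descend 11100100 ; hops seen [H0,H3,H1] ; pick H1
  add 81.124.15.0/24 -> H3 at depth 24
  add 228.128.0.0/9 -> H1 at depth 9

== LOOKUPS ==
["H2","no-route","H4","H2","H0","H1","H0","H0","H1"]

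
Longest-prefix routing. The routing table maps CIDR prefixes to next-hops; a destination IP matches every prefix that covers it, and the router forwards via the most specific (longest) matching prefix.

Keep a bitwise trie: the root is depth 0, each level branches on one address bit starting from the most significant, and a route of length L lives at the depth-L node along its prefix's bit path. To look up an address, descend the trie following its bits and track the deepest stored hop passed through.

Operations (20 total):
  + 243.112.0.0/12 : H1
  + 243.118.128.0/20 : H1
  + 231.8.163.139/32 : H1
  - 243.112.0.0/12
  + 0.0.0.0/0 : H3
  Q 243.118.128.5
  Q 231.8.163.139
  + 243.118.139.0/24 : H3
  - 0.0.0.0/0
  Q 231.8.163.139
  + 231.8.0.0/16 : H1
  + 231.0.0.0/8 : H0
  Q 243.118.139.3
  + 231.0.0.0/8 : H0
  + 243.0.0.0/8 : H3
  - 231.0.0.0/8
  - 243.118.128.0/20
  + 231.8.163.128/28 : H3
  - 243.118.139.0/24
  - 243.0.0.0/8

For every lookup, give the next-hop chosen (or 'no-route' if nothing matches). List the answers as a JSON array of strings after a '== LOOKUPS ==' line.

Process each operation:
  + 243.112.0.0/12 (H1) depth=12
  + 243.118.128.0/20 (H1) depth=20
  + 231.8.163.139/32 (H1) depth=32
  - 243.112.0.0/12 clear@12
  + 0.0.0.0/0 (H3) depth=0
  lookup 243.118.128.5: bits 11110011011101101000 walk d0:H3→d1:-→d2:-→d3:-→d4:-→d5:-→d6:-→d7:-→d8:-→d9:-→d10:-→d11:-→d12:-→d13:-→d14:-→d15:-→d16:-→d17:-→d18:-→d19:-→d20:H1 -> H1
  lookup 231.8.163.139: bits 11100111000010001010001110001011 walk d0:H3→d1:-→d2:-→d3:-→d4:-→d5:-→d6:-→d7:-→d8:-→d9:-→d10:-→d11:-→d12:-→d13:-→d14:-→d15:-→d16:-→d17:-→d18:-→d19:-→d20:-→d21:-→d22:-→d23:-→d24:-→d25:-→d26:-→d27:-→d28:-→d29:-→d30:-→d31:-→d32:H1 -> H1
  + 243.118.139.0/24 (H3) depth=24
  - 0.0.0.0/0 clear@0
  lookup 231.8.163.139: bits 11100111000010001010001110001011 walk d0:-→d1:-→d2:-→d3:-→d4:-→d5:-→d6:-→d7:-→d8:-→d9:-→d10:-→d11:-→d12:-→d13:-→d14:-→d15:-→d16:-→d17:-→d18:-→d19:-→d20:-→d21:-→d22:-→d23:-→d24:-→d25:-→d26:-→d27:-→d28:-→d29:-→d30:-→d31:-→d32:H1 -> H1
  + 231.8.0.0/16 (H1) depth=16
  + 231.0.0.0/8 (H0) depth=8
  lookup 243.118.139.3: bits 111100110111011010001011 walk d0:-→d1:-→d2:-→d3:-→d4:-→d5:-→d6:-→d7:-→d8:-→d9:-→d10:-→d11:-→d12:-→d13:-→d14:-→d15:-→d16:-→d17:-→d18:-→d19:-→d20:H1→d21:-→d22:-→d23:-→d24:H3 -> H3
  + 231.0.0.0/8 (H0) depth=8
  + 243.0.0.0/8 (H3) depth=8
  - 231.0.0.0/8 clear@8
  - 243.118.128.0/20 clear@20
  + 231.8.163.128/28 (H3) depth=28
  - 243.118.139.0/24 clear@24
  - 243.0.0.0/8 clear@8

== LOOKUPS ==
["H1","H1","H1","H3"]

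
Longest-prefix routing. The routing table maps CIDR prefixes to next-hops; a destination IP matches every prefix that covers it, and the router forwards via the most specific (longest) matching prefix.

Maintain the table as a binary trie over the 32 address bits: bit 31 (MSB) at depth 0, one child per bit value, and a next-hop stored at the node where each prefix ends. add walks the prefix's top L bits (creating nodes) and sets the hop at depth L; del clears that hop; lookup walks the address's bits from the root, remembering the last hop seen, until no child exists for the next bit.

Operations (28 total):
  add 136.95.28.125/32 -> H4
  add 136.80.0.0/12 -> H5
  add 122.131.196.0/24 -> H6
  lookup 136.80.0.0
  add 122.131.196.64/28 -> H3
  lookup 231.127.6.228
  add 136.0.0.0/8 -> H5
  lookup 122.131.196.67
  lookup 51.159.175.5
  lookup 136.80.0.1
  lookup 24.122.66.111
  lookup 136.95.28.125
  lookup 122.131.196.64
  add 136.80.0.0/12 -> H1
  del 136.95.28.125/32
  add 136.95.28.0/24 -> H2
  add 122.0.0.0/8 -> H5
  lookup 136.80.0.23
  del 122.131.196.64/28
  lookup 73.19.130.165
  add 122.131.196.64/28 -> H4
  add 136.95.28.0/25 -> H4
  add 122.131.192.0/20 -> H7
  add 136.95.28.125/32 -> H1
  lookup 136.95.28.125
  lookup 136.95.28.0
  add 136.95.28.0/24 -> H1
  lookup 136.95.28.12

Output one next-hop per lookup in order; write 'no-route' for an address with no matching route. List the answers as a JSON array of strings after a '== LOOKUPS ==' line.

Apply in order:
  + 136.95.28.125/32 (H4) depth=32
  + 136.80.0.0/12 (H5) depth=12
  + 122.131.196.0/24 (H6) depth=24
  lookup 136.80.0.0: bits 100010000101 walk d0:-→d1:-→d2:-→d3:-→d4:-→d5:-→d6:-→d7:-→d8:-→d9:-→d10:-→d11:-→d12:H5 -> H5
  + 122.131.196.64/28 (H3) depth=28
  lookup 231.127.6.228: bits 1 walk d0:-→d1:- -> no-route
  + 136.0.0.0/8 (H5) depth=8
  lookup 122.131.196.67: bits 0111101010000011110001000100 walk d0:-→d1:-→d2:-→d3:-→d4:-→d5:-→d6:-→d7:-→d8:-→d9:-→d10:-→d11:-→d12:-→d13:-→d14:-→d15:-→d16:-→d17:-→d18:-→d19:-→d20:-→d21:-→d22:-→d23:-→d24:H6→d25:-→d26:-→d27:-→d28:H3 -> H3
  lookup 51.159.175.5: bits 0 walk d0:-→d1:- -> no-route
  lookup 136.80.0.1: bits 100010000101 walk d0:-→d1:-→d2:-→d3:-→d4:-→d5:-→d6:-→d7:-→d8:H5→d9:-→d10:-→d11:-→d12:H5 -> H5
  lookup 24.122.66.111: bits 0 walk d0:-→d1:- -> no-route
  lookup 136.95.28.125: bits 10001000010111110001110001111101 walk d0:-→d1:-→d2:-→d3:-→d4:-→d5:-→d6:-→d7:-→d8:H5→d9:-→d10:-→d11:-→d12:H5→d13:-→d14:-→d15:-→d16:-→d17:-→d18:-→d19:-→d20:-→d21:-→d22:-→d23:-→d24:-→d25:-→d26:-→d27:-→d28:-→d29:-→d30:-→d31:-→d32:H4 -> H4
  lookup 122.131.196.64: bits 0111101010000011110001000100 walk d0:-→d1:-→d2:-→d3:-→d4:-→d5:-→d6:-→d7:-→d8:-→d9:-→d10:-→d11:-→d12:-→d13:-→d14:-→d15:-→d16:-→d17:-→d18:-→d19:-→d20:-→d21:-→d22:-→d23:-→d24:H6→d25:-→d26:-→d27:-→d28:H3 -> H3
  + 136.80.0.0/12 (H1) depth=12
  del 136.95.28.125/32 (clear depth 32)
  + 136.95.28.0/24 (H2) depth=24
  + 122.0.0.0/8 (H5) depth=8
  lookup 136.80.0.23: bits 100010000101 walk d0:-→d1:-→d2:-→d3:-→d4:-→d5:-→d6:-→d7:-→d8:H5→d9:-→d10:-→d11:-→d12:H1 -> H1
  del 122.131.196.64/28 (clear depth 28)
  lookup 73.19.130.165: bits 01 walk d0:-→d1:-→d2:- -> no-route
  + 122.131.196.64/28 (H4) depth=28
  + 136.95.28.0/25 (H4) depth=25
  + 122.131.192.0/20 (H7) depth=20
  + 136.95.28.125/32 (H1) depth=32
  lookup 136.95.28.125: bits 10001000010111110001110001111101 walk d0:-→d1:-→d2:-→d3:-→d4:-→d5:-→d6:-→d7:-→d8:H5→d9:-→d10:-→d11:-→d12:H1→d13:-→d14:-→d15:-→d16:-→d17:-→d18:-→d19:-→d20:-→d21:-→d22:-→d23:-→d24:H2→d25:H4→d26:-→d27:-→d28:-→d29:-→d30:-→d31:-→d32:H1 -> H1
  lookup 136.95.28.0: bits 1000100001011111000111000 walk d0:-→d1:-→d2:-→d3:-→d4:-→d5:-→d6:-→d7:-→d8:H5→d9:-→d10:-→d11:-→d12:H1→d13:-→d14:-→d15:-→d16:-→d17:-→d18:-→d19:-→d20:-→d21:-→d22:-→d23:-→d24:H2→d25:H4 -> H4
  + 136.95.28.0/24 (H1) depth=24
  lookup 136.95.28.12: bits 1000100001011111000111000 walk d0:-→d1:-→d2:-→d3:-→d4:-→d5:-→d6:-→d7:-→d8:H5→d9:-→d10:-→d11:-→d12:H1→d13:-→d14:-→d15:-→d16:-→d17:-→d18:-→d19:-→d20:-→d21:-→d22:-→d23:-→d24:H1→d25:H4 -> H4

== LOOKUPS ==
["H5","no-route","H3","no-route","H5","no-route","H4","H3","H1","no-route","H1","H4","H4"]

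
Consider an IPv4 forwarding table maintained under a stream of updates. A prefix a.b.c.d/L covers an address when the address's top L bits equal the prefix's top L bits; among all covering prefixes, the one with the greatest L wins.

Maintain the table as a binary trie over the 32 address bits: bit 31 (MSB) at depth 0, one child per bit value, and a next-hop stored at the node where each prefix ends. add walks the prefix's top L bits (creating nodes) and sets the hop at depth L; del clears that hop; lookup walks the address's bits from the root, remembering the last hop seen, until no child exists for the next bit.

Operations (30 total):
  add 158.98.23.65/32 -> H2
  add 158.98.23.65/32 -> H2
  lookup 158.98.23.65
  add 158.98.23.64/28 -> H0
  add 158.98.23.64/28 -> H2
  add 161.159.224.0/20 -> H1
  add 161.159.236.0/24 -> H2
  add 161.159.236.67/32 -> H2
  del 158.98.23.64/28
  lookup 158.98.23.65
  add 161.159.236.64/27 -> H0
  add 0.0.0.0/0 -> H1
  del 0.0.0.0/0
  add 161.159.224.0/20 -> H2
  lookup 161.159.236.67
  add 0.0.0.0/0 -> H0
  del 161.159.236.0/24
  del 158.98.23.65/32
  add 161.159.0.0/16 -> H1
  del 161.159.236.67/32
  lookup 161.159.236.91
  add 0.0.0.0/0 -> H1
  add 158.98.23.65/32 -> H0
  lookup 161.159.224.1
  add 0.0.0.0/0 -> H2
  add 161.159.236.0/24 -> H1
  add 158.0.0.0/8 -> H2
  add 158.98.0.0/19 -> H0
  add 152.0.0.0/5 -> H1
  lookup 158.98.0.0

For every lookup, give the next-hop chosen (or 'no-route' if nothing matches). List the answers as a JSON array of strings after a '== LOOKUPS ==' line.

Apply in order:
  + 158.98.23.65/32 (H2) depth=32
  + 158.98.23.65/32 (H2) depth=32
  Q 158.98.23.65: descend 10011110011000100001011101000001 ; hops seen [H2] ; pick H2
  + 158.98.23.64/28 (H0) depth=28
  + 158.98.23.64/28 (H2) depth=28
  + 161.159.224.0/20 (H1) depth=20
  + 161.159.236.0/24 (H2) depth=24
  + 161.159.236.67/32 (H2) depth=32
  - 158.98.23.64/28 clear@28
  Q 158.98.23.65: descend 10011110011000100001011101000001 ; hops seen [H2] ; pick H2
  + 161.159.236.64/27 (H0) depth=27
  + 0.0.0.0/0 (H1) depth=0
  - 0.0.0.0/0 clear@0
  + 161.159.224.0/20 (H2) depth=20
  Q 161.159.236.67: descend 10100001100111111110110001000011 ; hops seen [H2,H2,H0,H2] ; pick H2
  + 0.0.0.0/0 (H0) depth=0
  - 161.159.236.0/24 clear@24
  - 158.98.23.65/32 clear@32
  + 161.159.0.0/16 (H1) depth=16
  - 161.159.236.67/32 clear@32
  Q 161.159.236.91: descend 101000011001111111101100010 ; hops seen [H0,H1,H2,H0] ; pick H0
  + 0.0.0.0/0 (H1) depth=0
  + 158.98.23.65/32 (H0) depth=32
  Q 161.159.224.1: descend 10100001100111111110 ; hops seen [H1,H1,H2] ; pick H2
  + 0.0.0.0/0 (H2) depth=0
  + 161.159.236.0/24 (H1) depth=24
  + 158.0.0.0/8 (H2) depth=8
  + 158.98.0.0/19 (H0) depth=19
  + 152.0.0.0/5 (H1) depth=5
  Q 158.98.0.0: descend 1001111001100010000 ; hops seen [H2,H1,H2,H0] ; pick H0

== LOOKUPS ==
["H2","H2","H2","H0","H2","H0"]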